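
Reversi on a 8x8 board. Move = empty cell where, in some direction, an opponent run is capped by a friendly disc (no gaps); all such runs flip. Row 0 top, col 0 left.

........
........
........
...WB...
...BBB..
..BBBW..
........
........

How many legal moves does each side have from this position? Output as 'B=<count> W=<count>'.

-- B to move --
(2,2): flips 1 -> legal
(2,3): flips 1 -> legal
(2,4): no bracket -> illegal
(3,2): flips 1 -> legal
(4,2): no bracket -> illegal
(4,6): no bracket -> illegal
(5,6): flips 1 -> legal
(6,4): no bracket -> illegal
(6,5): flips 1 -> legal
(6,6): flips 1 -> legal
B mobility = 6
-- W to move --
(2,3): no bracket -> illegal
(2,4): no bracket -> illegal
(2,5): no bracket -> illegal
(3,2): no bracket -> illegal
(3,5): flips 2 -> legal
(3,6): no bracket -> illegal
(4,1): no bracket -> illegal
(4,2): no bracket -> illegal
(4,6): no bracket -> illegal
(5,1): flips 3 -> legal
(5,6): no bracket -> illegal
(6,1): no bracket -> illegal
(6,2): no bracket -> illegal
(6,3): flips 2 -> legal
(6,4): no bracket -> illegal
(6,5): no bracket -> illegal
W mobility = 3

Answer: B=6 W=3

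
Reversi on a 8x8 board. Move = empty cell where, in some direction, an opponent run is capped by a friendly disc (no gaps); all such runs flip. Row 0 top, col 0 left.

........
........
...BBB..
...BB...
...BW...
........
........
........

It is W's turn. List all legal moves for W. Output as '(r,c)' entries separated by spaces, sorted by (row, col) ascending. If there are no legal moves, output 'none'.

(1,2): no bracket -> illegal
(1,3): no bracket -> illegal
(1,4): flips 2 -> legal
(1,5): no bracket -> illegal
(1,6): no bracket -> illegal
(2,2): flips 1 -> legal
(2,6): no bracket -> illegal
(3,2): no bracket -> illegal
(3,5): no bracket -> illegal
(3,6): no bracket -> illegal
(4,2): flips 1 -> legal
(4,5): no bracket -> illegal
(5,2): no bracket -> illegal
(5,3): no bracket -> illegal
(5,4): no bracket -> illegal

Answer: (1,4) (2,2) (4,2)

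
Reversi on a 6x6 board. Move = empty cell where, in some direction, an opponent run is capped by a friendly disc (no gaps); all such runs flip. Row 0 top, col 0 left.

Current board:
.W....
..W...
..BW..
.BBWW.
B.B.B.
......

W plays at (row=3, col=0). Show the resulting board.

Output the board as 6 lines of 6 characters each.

Answer: .W....
..W...
..BW..
WWWWW.
B.B.B.
......

Derivation:
Place W at (3,0); scan 8 dirs for brackets.
Dir NW: edge -> no flip
Dir N: first cell '.' (not opp) -> no flip
Dir NE: first cell '.' (not opp) -> no flip
Dir W: edge -> no flip
Dir E: opp run (3,1) (3,2) capped by W -> flip
Dir SW: edge -> no flip
Dir S: opp run (4,0), next='.' -> no flip
Dir SE: first cell '.' (not opp) -> no flip
All flips: (3,1) (3,2)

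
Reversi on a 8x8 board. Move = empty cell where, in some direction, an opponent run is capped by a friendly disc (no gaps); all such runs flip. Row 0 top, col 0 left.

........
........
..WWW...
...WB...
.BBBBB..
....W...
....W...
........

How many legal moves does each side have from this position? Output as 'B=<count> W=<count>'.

Answer: B=9 W=7

Derivation:
-- B to move --
(1,1): flips 2 -> legal
(1,2): flips 1 -> legal
(1,3): flips 2 -> legal
(1,4): flips 1 -> legal
(1,5): flips 2 -> legal
(2,1): no bracket -> illegal
(2,5): no bracket -> illegal
(3,1): no bracket -> illegal
(3,2): flips 1 -> legal
(3,5): no bracket -> illegal
(5,3): no bracket -> illegal
(5,5): no bracket -> illegal
(6,3): flips 1 -> legal
(6,5): flips 1 -> legal
(7,3): no bracket -> illegal
(7,4): flips 2 -> legal
(7,5): no bracket -> illegal
B mobility = 9
-- W to move --
(2,5): no bracket -> illegal
(3,0): no bracket -> illegal
(3,1): no bracket -> illegal
(3,2): flips 1 -> legal
(3,5): flips 1 -> legal
(3,6): flips 1 -> legal
(4,0): no bracket -> illegal
(4,6): no bracket -> illegal
(5,0): no bracket -> illegal
(5,1): flips 1 -> legal
(5,2): no bracket -> illegal
(5,3): flips 1 -> legal
(5,5): flips 1 -> legal
(5,6): flips 2 -> legal
W mobility = 7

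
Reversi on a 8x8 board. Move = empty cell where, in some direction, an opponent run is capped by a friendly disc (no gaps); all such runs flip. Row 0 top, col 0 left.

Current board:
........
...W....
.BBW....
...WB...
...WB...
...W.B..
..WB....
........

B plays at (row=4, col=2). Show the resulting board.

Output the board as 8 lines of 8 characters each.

Place B at (4,2); scan 8 dirs for brackets.
Dir NW: first cell '.' (not opp) -> no flip
Dir N: first cell '.' (not opp) -> no flip
Dir NE: opp run (3,3), next='.' -> no flip
Dir W: first cell '.' (not opp) -> no flip
Dir E: opp run (4,3) capped by B -> flip
Dir SW: first cell '.' (not opp) -> no flip
Dir S: first cell '.' (not opp) -> no flip
Dir SE: opp run (5,3), next='.' -> no flip
All flips: (4,3)

Answer: ........
...W....
.BBW....
...WB...
..BBB...
...W.B..
..WB....
........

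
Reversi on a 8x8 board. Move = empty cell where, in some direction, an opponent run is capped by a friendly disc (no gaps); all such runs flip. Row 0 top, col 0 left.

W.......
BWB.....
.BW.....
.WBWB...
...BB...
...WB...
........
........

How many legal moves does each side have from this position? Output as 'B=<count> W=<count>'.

Answer: B=7 W=6

Derivation:
-- B to move --
(0,1): flips 1 -> legal
(0,2): no bracket -> illegal
(1,3): no bracket -> illegal
(2,0): no bracket -> illegal
(2,3): flips 2 -> legal
(2,4): no bracket -> illegal
(3,0): flips 1 -> legal
(4,0): no bracket -> illegal
(4,1): flips 1 -> legal
(4,2): no bracket -> illegal
(5,2): flips 1 -> legal
(6,2): flips 1 -> legal
(6,3): flips 1 -> legal
(6,4): no bracket -> illegal
B mobility = 7
-- W to move --
(0,1): no bracket -> illegal
(0,2): flips 1 -> legal
(0,3): no bracket -> illegal
(1,3): flips 1 -> legal
(2,0): flips 2 -> legal
(2,3): no bracket -> illegal
(2,4): no bracket -> illegal
(2,5): no bracket -> illegal
(3,0): no bracket -> illegal
(3,5): flips 2 -> legal
(4,1): no bracket -> illegal
(4,2): flips 1 -> legal
(4,5): no bracket -> illegal
(5,2): no bracket -> illegal
(5,5): flips 2 -> legal
(6,3): no bracket -> illegal
(6,4): no bracket -> illegal
(6,5): no bracket -> illegal
W mobility = 6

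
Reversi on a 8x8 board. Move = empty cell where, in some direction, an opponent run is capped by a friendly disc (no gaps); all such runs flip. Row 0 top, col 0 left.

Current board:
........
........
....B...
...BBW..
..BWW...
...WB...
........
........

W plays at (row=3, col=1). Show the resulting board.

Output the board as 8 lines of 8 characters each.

Answer: ........
........
....B...
.W.BBW..
..WWW...
...WB...
........
........

Derivation:
Place W at (3,1); scan 8 dirs for brackets.
Dir NW: first cell '.' (not opp) -> no flip
Dir N: first cell '.' (not opp) -> no flip
Dir NE: first cell '.' (not opp) -> no flip
Dir W: first cell '.' (not opp) -> no flip
Dir E: first cell '.' (not opp) -> no flip
Dir SW: first cell '.' (not opp) -> no flip
Dir S: first cell '.' (not opp) -> no flip
Dir SE: opp run (4,2) capped by W -> flip
All flips: (4,2)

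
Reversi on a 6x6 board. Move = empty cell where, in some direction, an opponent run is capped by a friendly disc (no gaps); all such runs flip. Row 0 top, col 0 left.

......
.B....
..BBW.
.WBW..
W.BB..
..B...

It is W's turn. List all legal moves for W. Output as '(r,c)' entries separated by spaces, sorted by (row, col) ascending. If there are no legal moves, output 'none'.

(0,0): flips 2 -> legal
(0,1): no bracket -> illegal
(0,2): no bracket -> illegal
(1,0): no bracket -> illegal
(1,2): no bracket -> illegal
(1,3): flips 2 -> legal
(1,4): no bracket -> illegal
(2,0): no bracket -> illegal
(2,1): flips 2 -> legal
(3,4): no bracket -> illegal
(4,1): no bracket -> illegal
(4,4): no bracket -> illegal
(5,1): flips 1 -> legal
(5,3): flips 2 -> legal
(5,4): no bracket -> illegal

Answer: (0,0) (1,3) (2,1) (5,1) (5,3)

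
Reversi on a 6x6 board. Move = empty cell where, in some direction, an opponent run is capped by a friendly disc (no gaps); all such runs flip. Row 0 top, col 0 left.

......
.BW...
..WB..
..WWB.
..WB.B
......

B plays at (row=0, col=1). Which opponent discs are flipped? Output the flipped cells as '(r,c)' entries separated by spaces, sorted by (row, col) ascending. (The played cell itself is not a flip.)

Answer: (1,2)

Derivation:
Dir NW: edge -> no flip
Dir N: edge -> no flip
Dir NE: edge -> no flip
Dir W: first cell '.' (not opp) -> no flip
Dir E: first cell '.' (not opp) -> no flip
Dir SW: first cell '.' (not opp) -> no flip
Dir S: first cell 'B' (not opp) -> no flip
Dir SE: opp run (1,2) capped by B -> flip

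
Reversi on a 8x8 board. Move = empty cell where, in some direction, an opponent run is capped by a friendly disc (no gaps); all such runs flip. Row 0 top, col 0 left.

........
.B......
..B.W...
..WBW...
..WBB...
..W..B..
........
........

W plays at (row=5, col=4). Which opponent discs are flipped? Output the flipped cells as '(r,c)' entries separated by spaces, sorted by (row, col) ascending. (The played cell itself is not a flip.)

Dir NW: opp run (4,3) capped by W -> flip
Dir N: opp run (4,4) capped by W -> flip
Dir NE: first cell '.' (not opp) -> no flip
Dir W: first cell '.' (not opp) -> no flip
Dir E: opp run (5,5), next='.' -> no flip
Dir SW: first cell '.' (not opp) -> no flip
Dir S: first cell '.' (not opp) -> no flip
Dir SE: first cell '.' (not opp) -> no flip

Answer: (4,3) (4,4)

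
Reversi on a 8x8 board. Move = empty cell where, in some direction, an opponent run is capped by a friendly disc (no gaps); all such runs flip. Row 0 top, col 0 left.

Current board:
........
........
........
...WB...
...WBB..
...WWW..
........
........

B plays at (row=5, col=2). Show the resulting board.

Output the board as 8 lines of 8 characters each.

Answer: ........
........
........
...WB...
...BBB..
..BWWW..
........
........

Derivation:
Place B at (5,2); scan 8 dirs for brackets.
Dir NW: first cell '.' (not opp) -> no flip
Dir N: first cell '.' (not opp) -> no flip
Dir NE: opp run (4,3) capped by B -> flip
Dir W: first cell '.' (not opp) -> no flip
Dir E: opp run (5,3) (5,4) (5,5), next='.' -> no flip
Dir SW: first cell '.' (not opp) -> no flip
Dir S: first cell '.' (not opp) -> no flip
Dir SE: first cell '.' (not opp) -> no flip
All flips: (4,3)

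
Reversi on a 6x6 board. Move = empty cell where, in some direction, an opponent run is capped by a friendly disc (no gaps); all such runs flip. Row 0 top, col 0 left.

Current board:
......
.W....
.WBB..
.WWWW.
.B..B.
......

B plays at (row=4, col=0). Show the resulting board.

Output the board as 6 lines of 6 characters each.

Answer: ......
.W....
.WBB..
.BWWW.
BB..B.
......

Derivation:
Place B at (4,0); scan 8 dirs for brackets.
Dir NW: edge -> no flip
Dir N: first cell '.' (not opp) -> no flip
Dir NE: opp run (3,1) capped by B -> flip
Dir W: edge -> no flip
Dir E: first cell 'B' (not opp) -> no flip
Dir SW: edge -> no flip
Dir S: first cell '.' (not opp) -> no flip
Dir SE: first cell '.' (not opp) -> no flip
All flips: (3,1)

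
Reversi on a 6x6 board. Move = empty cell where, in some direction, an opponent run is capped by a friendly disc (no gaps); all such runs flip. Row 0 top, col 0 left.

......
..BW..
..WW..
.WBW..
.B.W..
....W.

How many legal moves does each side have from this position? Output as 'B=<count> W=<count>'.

Answer: B=4 W=7

Derivation:
-- B to move --
(0,2): no bracket -> illegal
(0,3): no bracket -> illegal
(0,4): no bracket -> illegal
(1,1): no bracket -> illegal
(1,4): flips 2 -> legal
(2,0): no bracket -> illegal
(2,1): flips 1 -> legal
(2,4): no bracket -> illegal
(3,0): flips 1 -> legal
(3,4): flips 2 -> legal
(4,0): no bracket -> illegal
(4,2): no bracket -> illegal
(4,4): no bracket -> illegal
(4,5): no bracket -> illegal
(5,2): no bracket -> illegal
(5,3): no bracket -> illegal
(5,5): no bracket -> illegal
B mobility = 4
-- W to move --
(0,1): flips 1 -> legal
(0,2): flips 1 -> legal
(0,3): no bracket -> illegal
(1,1): flips 1 -> legal
(2,1): flips 1 -> legal
(3,0): no bracket -> illegal
(4,0): no bracket -> illegal
(4,2): flips 1 -> legal
(5,0): flips 2 -> legal
(5,1): flips 1 -> legal
(5,2): no bracket -> illegal
W mobility = 7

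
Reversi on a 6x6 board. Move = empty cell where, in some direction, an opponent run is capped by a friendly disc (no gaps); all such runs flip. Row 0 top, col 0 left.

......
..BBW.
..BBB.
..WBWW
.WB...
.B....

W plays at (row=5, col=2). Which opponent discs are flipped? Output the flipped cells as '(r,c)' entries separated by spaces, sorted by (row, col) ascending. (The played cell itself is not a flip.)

Answer: (4,2)

Derivation:
Dir NW: first cell 'W' (not opp) -> no flip
Dir N: opp run (4,2) capped by W -> flip
Dir NE: first cell '.' (not opp) -> no flip
Dir W: opp run (5,1), next='.' -> no flip
Dir E: first cell '.' (not opp) -> no flip
Dir SW: edge -> no flip
Dir S: edge -> no flip
Dir SE: edge -> no flip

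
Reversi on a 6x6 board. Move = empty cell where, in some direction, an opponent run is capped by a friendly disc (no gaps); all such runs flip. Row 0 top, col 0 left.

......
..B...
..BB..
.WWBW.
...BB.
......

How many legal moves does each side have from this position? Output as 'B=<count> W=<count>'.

Answer: B=9 W=6

Derivation:
-- B to move --
(2,0): no bracket -> illegal
(2,1): flips 1 -> legal
(2,4): flips 1 -> legal
(2,5): flips 1 -> legal
(3,0): flips 2 -> legal
(3,5): flips 1 -> legal
(4,0): flips 1 -> legal
(4,1): flips 1 -> legal
(4,2): flips 1 -> legal
(4,5): flips 1 -> legal
B mobility = 9
-- W to move --
(0,1): flips 2 -> legal
(0,2): flips 2 -> legal
(0,3): no bracket -> illegal
(1,1): no bracket -> illegal
(1,3): flips 1 -> legal
(1,4): flips 1 -> legal
(2,1): no bracket -> illegal
(2,4): no bracket -> illegal
(3,5): no bracket -> illegal
(4,2): no bracket -> illegal
(4,5): no bracket -> illegal
(5,2): flips 1 -> legal
(5,3): no bracket -> illegal
(5,4): flips 2 -> legal
(5,5): no bracket -> illegal
W mobility = 6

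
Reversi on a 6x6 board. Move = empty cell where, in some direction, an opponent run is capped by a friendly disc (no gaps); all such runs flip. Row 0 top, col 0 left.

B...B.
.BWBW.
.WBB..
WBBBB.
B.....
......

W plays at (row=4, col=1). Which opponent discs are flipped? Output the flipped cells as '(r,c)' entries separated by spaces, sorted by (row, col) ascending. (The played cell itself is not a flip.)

Answer: (2,3) (3,1) (3,2)

Derivation:
Dir NW: first cell 'W' (not opp) -> no flip
Dir N: opp run (3,1) capped by W -> flip
Dir NE: opp run (3,2) (2,3) capped by W -> flip
Dir W: opp run (4,0), next=edge -> no flip
Dir E: first cell '.' (not opp) -> no flip
Dir SW: first cell '.' (not opp) -> no flip
Dir S: first cell '.' (not opp) -> no flip
Dir SE: first cell '.' (not opp) -> no flip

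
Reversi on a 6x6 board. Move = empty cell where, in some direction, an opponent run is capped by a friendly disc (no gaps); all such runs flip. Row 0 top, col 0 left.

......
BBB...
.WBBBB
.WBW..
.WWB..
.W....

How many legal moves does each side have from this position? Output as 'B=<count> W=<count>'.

Answer: B=7 W=10

Derivation:
-- B to move --
(2,0): flips 1 -> legal
(3,0): flips 2 -> legal
(3,4): flips 1 -> legal
(4,0): flips 3 -> legal
(4,4): flips 1 -> legal
(5,0): flips 1 -> legal
(5,2): flips 1 -> legal
(5,3): no bracket -> illegal
B mobility = 7
-- W to move --
(0,0): flips 2 -> legal
(0,1): flips 1 -> legal
(0,2): flips 3 -> legal
(0,3): flips 1 -> legal
(1,3): flips 2 -> legal
(1,4): flips 2 -> legal
(1,5): flips 1 -> legal
(2,0): no bracket -> illegal
(3,4): no bracket -> illegal
(3,5): no bracket -> illegal
(4,4): flips 1 -> legal
(5,2): no bracket -> illegal
(5,3): flips 1 -> legal
(5,4): flips 2 -> legal
W mobility = 10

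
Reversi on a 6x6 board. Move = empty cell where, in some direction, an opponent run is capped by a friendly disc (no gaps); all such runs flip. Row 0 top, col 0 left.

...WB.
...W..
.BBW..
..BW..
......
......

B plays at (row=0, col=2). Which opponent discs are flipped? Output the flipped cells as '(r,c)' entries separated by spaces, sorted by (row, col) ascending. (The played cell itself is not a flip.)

Dir NW: edge -> no flip
Dir N: edge -> no flip
Dir NE: edge -> no flip
Dir W: first cell '.' (not opp) -> no flip
Dir E: opp run (0,3) capped by B -> flip
Dir SW: first cell '.' (not opp) -> no flip
Dir S: first cell '.' (not opp) -> no flip
Dir SE: opp run (1,3), next='.' -> no flip

Answer: (0,3)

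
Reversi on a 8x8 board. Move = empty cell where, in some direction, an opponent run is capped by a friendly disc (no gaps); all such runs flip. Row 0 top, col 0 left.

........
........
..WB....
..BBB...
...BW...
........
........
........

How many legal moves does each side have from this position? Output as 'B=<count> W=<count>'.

Answer: B=6 W=2

Derivation:
-- B to move --
(1,1): flips 1 -> legal
(1,2): flips 1 -> legal
(1,3): no bracket -> illegal
(2,1): flips 1 -> legal
(3,1): no bracket -> illegal
(3,5): no bracket -> illegal
(4,5): flips 1 -> legal
(5,3): no bracket -> illegal
(5,4): flips 1 -> legal
(5,5): flips 1 -> legal
B mobility = 6
-- W to move --
(1,2): no bracket -> illegal
(1,3): no bracket -> illegal
(1,4): no bracket -> illegal
(2,1): no bracket -> illegal
(2,4): flips 2 -> legal
(2,5): no bracket -> illegal
(3,1): no bracket -> illegal
(3,5): no bracket -> illegal
(4,1): no bracket -> illegal
(4,2): flips 2 -> legal
(4,5): no bracket -> illegal
(5,2): no bracket -> illegal
(5,3): no bracket -> illegal
(5,4): no bracket -> illegal
W mobility = 2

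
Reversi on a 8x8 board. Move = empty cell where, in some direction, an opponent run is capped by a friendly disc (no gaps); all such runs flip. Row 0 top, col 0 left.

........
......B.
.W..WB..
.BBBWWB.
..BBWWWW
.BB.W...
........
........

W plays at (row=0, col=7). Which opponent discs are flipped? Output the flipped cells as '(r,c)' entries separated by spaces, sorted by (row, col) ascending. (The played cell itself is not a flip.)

Answer: (1,6) (2,5)

Derivation:
Dir NW: edge -> no flip
Dir N: edge -> no flip
Dir NE: edge -> no flip
Dir W: first cell '.' (not opp) -> no flip
Dir E: edge -> no flip
Dir SW: opp run (1,6) (2,5) capped by W -> flip
Dir S: first cell '.' (not opp) -> no flip
Dir SE: edge -> no flip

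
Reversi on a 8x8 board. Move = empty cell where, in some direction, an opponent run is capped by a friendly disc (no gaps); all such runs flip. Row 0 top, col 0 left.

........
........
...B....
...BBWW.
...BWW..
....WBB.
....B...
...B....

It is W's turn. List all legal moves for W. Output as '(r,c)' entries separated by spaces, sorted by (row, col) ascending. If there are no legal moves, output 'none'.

(1,2): flips 2 -> legal
(1,3): no bracket -> illegal
(1,4): no bracket -> illegal
(2,2): flips 1 -> legal
(2,4): flips 1 -> legal
(2,5): no bracket -> illegal
(3,2): flips 3 -> legal
(4,2): flips 1 -> legal
(4,6): no bracket -> illegal
(4,7): no bracket -> illegal
(5,2): no bracket -> illegal
(5,3): no bracket -> illegal
(5,7): flips 2 -> legal
(6,2): no bracket -> illegal
(6,3): no bracket -> illegal
(6,5): flips 1 -> legal
(6,6): flips 1 -> legal
(6,7): flips 1 -> legal
(7,2): no bracket -> illegal
(7,4): flips 1 -> legal
(7,5): no bracket -> illegal

Answer: (1,2) (2,2) (2,4) (3,2) (4,2) (5,7) (6,5) (6,6) (6,7) (7,4)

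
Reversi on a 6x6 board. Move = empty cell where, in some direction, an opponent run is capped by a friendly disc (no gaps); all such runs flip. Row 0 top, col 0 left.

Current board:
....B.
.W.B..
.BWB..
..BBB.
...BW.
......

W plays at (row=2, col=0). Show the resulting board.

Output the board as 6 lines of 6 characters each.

Answer: ....B.
.W.B..
WWWB..
..BBB.
...BW.
......

Derivation:
Place W at (2,0); scan 8 dirs for brackets.
Dir NW: edge -> no flip
Dir N: first cell '.' (not opp) -> no flip
Dir NE: first cell 'W' (not opp) -> no flip
Dir W: edge -> no flip
Dir E: opp run (2,1) capped by W -> flip
Dir SW: edge -> no flip
Dir S: first cell '.' (not opp) -> no flip
Dir SE: first cell '.' (not opp) -> no flip
All flips: (2,1)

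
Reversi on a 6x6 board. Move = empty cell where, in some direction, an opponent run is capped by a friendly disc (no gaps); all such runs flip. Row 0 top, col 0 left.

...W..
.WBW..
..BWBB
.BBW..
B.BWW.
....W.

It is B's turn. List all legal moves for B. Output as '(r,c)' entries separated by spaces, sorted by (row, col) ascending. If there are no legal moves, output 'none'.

(0,0): flips 1 -> legal
(0,1): no bracket -> illegal
(0,2): flips 1 -> legal
(0,4): flips 1 -> legal
(1,0): flips 1 -> legal
(1,4): flips 2 -> legal
(2,0): no bracket -> illegal
(2,1): no bracket -> illegal
(3,4): flips 2 -> legal
(3,5): no bracket -> illegal
(4,5): flips 2 -> legal
(5,2): no bracket -> illegal
(5,3): no bracket -> illegal
(5,5): flips 2 -> legal

Answer: (0,0) (0,2) (0,4) (1,0) (1,4) (3,4) (4,5) (5,5)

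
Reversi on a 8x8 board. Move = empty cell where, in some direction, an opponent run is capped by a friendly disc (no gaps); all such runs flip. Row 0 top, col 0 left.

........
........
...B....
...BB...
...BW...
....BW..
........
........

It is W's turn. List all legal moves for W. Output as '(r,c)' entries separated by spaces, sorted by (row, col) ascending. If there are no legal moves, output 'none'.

Answer: (2,2) (2,4) (4,2) (5,3) (6,4)

Derivation:
(1,2): no bracket -> illegal
(1,3): no bracket -> illegal
(1,4): no bracket -> illegal
(2,2): flips 1 -> legal
(2,4): flips 1 -> legal
(2,5): no bracket -> illegal
(3,2): no bracket -> illegal
(3,5): no bracket -> illegal
(4,2): flips 1 -> legal
(4,5): no bracket -> illegal
(5,2): no bracket -> illegal
(5,3): flips 1 -> legal
(6,3): no bracket -> illegal
(6,4): flips 1 -> legal
(6,5): no bracket -> illegal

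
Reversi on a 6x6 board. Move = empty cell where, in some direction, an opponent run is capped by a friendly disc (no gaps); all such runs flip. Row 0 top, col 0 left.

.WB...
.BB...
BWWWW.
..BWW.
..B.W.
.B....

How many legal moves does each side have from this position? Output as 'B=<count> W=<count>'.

-- B to move --
(0,0): flips 1 -> legal
(1,0): flips 1 -> legal
(1,3): no bracket -> illegal
(1,4): flips 1 -> legal
(1,5): flips 2 -> legal
(2,5): flips 4 -> legal
(3,0): flips 1 -> legal
(3,1): flips 1 -> legal
(3,5): flips 2 -> legal
(4,3): no bracket -> illegal
(4,5): flips 2 -> legal
(5,3): no bracket -> illegal
(5,4): no bracket -> illegal
(5,5): flips 3 -> legal
B mobility = 10
-- W to move --
(0,0): flips 1 -> legal
(0,3): flips 2 -> legal
(1,0): no bracket -> illegal
(1,3): no bracket -> illegal
(3,0): no bracket -> illegal
(3,1): flips 1 -> legal
(4,0): no bracket -> illegal
(4,1): flips 1 -> legal
(4,3): flips 1 -> legal
(5,0): no bracket -> illegal
(5,2): flips 2 -> legal
(5,3): no bracket -> illegal
W mobility = 6

Answer: B=10 W=6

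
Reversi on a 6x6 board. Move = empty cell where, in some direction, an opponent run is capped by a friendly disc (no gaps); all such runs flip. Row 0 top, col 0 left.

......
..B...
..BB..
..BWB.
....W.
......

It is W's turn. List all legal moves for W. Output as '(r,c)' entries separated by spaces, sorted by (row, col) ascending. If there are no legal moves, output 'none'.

(0,1): no bracket -> illegal
(0,2): no bracket -> illegal
(0,3): no bracket -> illegal
(1,1): flips 1 -> legal
(1,3): flips 1 -> legal
(1,4): no bracket -> illegal
(2,1): no bracket -> illegal
(2,4): flips 1 -> legal
(2,5): no bracket -> illegal
(3,1): flips 1 -> legal
(3,5): flips 1 -> legal
(4,1): no bracket -> illegal
(4,2): no bracket -> illegal
(4,3): no bracket -> illegal
(4,5): no bracket -> illegal

Answer: (1,1) (1,3) (2,4) (3,1) (3,5)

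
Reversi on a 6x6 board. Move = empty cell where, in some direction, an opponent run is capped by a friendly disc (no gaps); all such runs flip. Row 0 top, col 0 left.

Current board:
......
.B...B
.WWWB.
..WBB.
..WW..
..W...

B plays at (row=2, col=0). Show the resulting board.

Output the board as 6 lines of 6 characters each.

Answer: ......
.B...B
BBBBB.
..WBB.
..WW..
..W...

Derivation:
Place B at (2,0); scan 8 dirs for brackets.
Dir NW: edge -> no flip
Dir N: first cell '.' (not opp) -> no flip
Dir NE: first cell 'B' (not opp) -> no flip
Dir W: edge -> no flip
Dir E: opp run (2,1) (2,2) (2,3) capped by B -> flip
Dir SW: edge -> no flip
Dir S: first cell '.' (not opp) -> no flip
Dir SE: first cell '.' (not opp) -> no flip
All flips: (2,1) (2,2) (2,3)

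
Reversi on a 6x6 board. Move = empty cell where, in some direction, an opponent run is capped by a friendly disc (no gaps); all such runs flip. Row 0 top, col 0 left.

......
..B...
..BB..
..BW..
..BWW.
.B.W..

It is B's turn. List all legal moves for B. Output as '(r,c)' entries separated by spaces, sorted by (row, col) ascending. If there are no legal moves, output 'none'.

Answer: (2,4) (3,4) (4,5) (5,4) (5,5)

Derivation:
(2,4): flips 1 -> legal
(3,4): flips 1 -> legal
(3,5): no bracket -> illegal
(4,5): flips 2 -> legal
(5,2): no bracket -> illegal
(5,4): flips 1 -> legal
(5,5): flips 2 -> legal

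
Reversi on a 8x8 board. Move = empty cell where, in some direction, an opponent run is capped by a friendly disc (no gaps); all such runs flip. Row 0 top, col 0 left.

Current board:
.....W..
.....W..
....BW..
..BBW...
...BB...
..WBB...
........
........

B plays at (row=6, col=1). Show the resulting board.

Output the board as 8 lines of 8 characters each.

Place B at (6,1); scan 8 dirs for brackets.
Dir NW: first cell '.' (not opp) -> no flip
Dir N: first cell '.' (not opp) -> no flip
Dir NE: opp run (5,2) capped by B -> flip
Dir W: first cell '.' (not opp) -> no flip
Dir E: first cell '.' (not opp) -> no flip
Dir SW: first cell '.' (not opp) -> no flip
Dir S: first cell '.' (not opp) -> no flip
Dir SE: first cell '.' (not opp) -> no flip
All flips: (5,2)

Answer: .....W..
.....W..
....BW..
..BBW...
...BB...
..BBB...
.B......
........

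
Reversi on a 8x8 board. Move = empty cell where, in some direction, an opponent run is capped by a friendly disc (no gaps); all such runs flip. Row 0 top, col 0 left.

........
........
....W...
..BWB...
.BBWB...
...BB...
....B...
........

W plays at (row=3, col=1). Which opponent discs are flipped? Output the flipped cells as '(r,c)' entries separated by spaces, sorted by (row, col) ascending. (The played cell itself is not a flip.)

Answer: (3,2)

Derivation:
Dir NW: first cell '.' (not opp) -> no flip
Dir N: first cell '.' (not opp) -> no flip
Dir NE: first cell '.' (not opp) -> no flip
Dir W: first cell '.' (not opp) -> no flip
Dir E: opp run (3,2) capped by W -> flip
Dir SW: first cell '.' (not opp) -> no flip
Dir S: opp run (4,1), next='.' -> no flip
Dir SE: opp run (4,2) (5,3) (6,4), next='.' -> no flip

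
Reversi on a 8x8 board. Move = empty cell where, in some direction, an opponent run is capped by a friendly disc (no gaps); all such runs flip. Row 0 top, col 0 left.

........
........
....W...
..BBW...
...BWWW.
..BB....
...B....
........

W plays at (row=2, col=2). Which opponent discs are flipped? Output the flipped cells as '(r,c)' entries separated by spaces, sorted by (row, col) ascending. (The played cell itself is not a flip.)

Dir NW: first cell '.' (not opp) -> no flip
Dir N: first cell '.' (not opp) -> no flip
Dir NE: first cell '.' (not opp) -> no flip
Dir W: first cell '.' (not opp) -> no flip
Dir E: first cell '.' (not opp) -> no flip
Dir SW: first cell '.' (not opp) -> no flip
Dir S: opp run (3,2), next='.' -> no flip
Dir SE: opp run (3,3) capped by W -> flip

Answer: (3,3)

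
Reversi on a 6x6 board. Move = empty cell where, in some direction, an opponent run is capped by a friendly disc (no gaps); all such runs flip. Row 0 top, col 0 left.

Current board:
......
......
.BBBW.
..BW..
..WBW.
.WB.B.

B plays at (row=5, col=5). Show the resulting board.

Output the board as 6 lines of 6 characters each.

Place B at (5,5); scan 8 dirs for brackets.
Dir NW: opp run (4,4) (3,3) capped by B -> flip
Dir N: first cell '.' (not opp) -> no flip
Dir NE: edge -> no flip
Dir W: first cell 'B' (not opp) -> no flip
Dir E: edge -> no flip
Dir SW: edge -> no flip
Dir S: edge -> no flip
Dir SE: edge -> no flip
All flips: (3,3) (4,4)

Answer: ......
......
.BBBW.
..BB..
..WBB.
.WB.BB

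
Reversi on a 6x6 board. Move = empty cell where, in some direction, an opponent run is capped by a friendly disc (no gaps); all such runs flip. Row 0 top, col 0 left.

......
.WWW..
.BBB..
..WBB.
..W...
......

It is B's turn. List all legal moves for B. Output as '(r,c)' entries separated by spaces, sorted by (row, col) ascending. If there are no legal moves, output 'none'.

Answer: (0,0) (0,1) (0,2) (0,3) (0,4) (3,1) (4,1) (4,3) (5,1) (5,2)

Derivation:
(0,0): flips 1 -> legal
(0,1): flips 2 -> legal
(0,2): flips 1 -> legal
(0,3): flips 2 -> legal
(0,4): flips 1 -> legal
(1,0): no bracket -> illegal
(1,4): no bracket -> illegal
(2,0): no bracket -> illegal
(2,4): no bracket -> illegal
(3,1): flips 1 -> legal
(4,1): flips 1 -> legal
(4,3): flips 1 -> legal
(5,1): flips 1 -> legal
(5,2): flips 2 -> legal
(5,3): no bracket -> illegal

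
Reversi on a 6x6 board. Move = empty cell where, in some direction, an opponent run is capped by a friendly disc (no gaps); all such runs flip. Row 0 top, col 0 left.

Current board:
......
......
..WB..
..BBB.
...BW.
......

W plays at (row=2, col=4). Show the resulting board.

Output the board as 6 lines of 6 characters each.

Answer: ......
......
..WWW.
..BBW.
...BW.
......

Derivation:
Place W at (2,4); scan 8 dirs for brackets.
Dir NW: first cell '.' (not opp) -> no flip
Dir N: first cell '.' (not opp) -> no flip
Dir NE: first cell '.' (not opp) -> no flip
Dir W: opp run (2,3) capped by W -> flip
Dir E: first cell '.' (not opp) -> no flip
Dir SW: opp run (3,3), next='.' -> no flip
Dir S: opp run (3,4) capped by W -> flip
Dir SE: first cell '.' (not opp) -> no flip
All flips: (2,3) (3,4)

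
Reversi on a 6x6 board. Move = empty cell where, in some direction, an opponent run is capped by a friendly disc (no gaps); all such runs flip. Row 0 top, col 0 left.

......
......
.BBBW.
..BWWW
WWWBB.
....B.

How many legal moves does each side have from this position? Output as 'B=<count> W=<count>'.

-- B to move --
(1,3): no bracket -> illegal
(1,4): flips 2 -> legal
(1,5): no bracket -> illegal
(2,5): flips 2 -> legal
(3,0): no bracket -> illegal
(3,1): no bracket -> illegal
(4,5): flips 1 -> legal
(5,0): flips 1 -> legal
(5,1): no bracket -> illegal
(5,2): flips 1 -> legal
(5,3): no bracket -> illegal
B mobility = 5
-- W to move --
(1,0): no bracket -> illegal
(1,1): flips 1 -> legal
(1,2): flips 3 -> legal
(1,3): flips 1 -> legal
(1,4): flips 2 -> legal
(2,0): flips 3 -> legal
(3,0): no bracket -> illegal
(3,1): flips 1 -> legal
(4,5): flips 2 -> legal
(5,2): flips 1 -> legal
(5,3): flips 2 -> legal
(5,5): flips 1 -> legal
W mobility = 10

Answer: B=5 W=10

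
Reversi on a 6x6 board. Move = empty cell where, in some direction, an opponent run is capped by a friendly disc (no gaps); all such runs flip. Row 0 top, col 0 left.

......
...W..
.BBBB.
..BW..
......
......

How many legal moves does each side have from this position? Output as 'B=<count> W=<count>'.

-- B to move --
(0,2): flips 1 -> legal
(0,3): flips 1 -> legal
(0,4): flips 1 -> legal
(1,2): no bracket -> illegal
(1,4): no bracket -> illegal
(3,4): flips 1 -> legal
(4,2): flips 1 -> legal
(4,3): flips 1 -> legal
(4,4): flips 1 -> legal
B mobility = 7
-- W to move --
(1,0): no bracket -> illegal
(1,1): flips 1 -> legal
(1,2): no bracket -> illegal
(1,4): no bracket -> illegal
(1,5): flips 1 -> legal
(2,0): no bracket -> illegal
(2,5): no bracket -> illegal
(3,0): no bracket -> illegal
(3,1): flips 2 -> legal
(3,4): no bracket -> illegal
(3,5): flips 1 -> legal
(4,1): no bracket -> illegal
(4,2): no bracket -> illegal
(4,3): no bracket -> illegal
W mobility = 4

Answer: B=7 W=4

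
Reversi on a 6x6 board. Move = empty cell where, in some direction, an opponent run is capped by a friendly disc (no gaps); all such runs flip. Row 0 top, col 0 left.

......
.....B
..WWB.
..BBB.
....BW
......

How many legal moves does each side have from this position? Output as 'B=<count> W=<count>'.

-- B to move --
(1,1): flips 1 -> legal
(1,2): flips 2 -> legal
(1,3): flips 1 -> legal
(1,4): flips 1 -> legal
(2,1): flips 2 -> legal
(3,1): no bracket -> illegal
(3,5): no bracket -> illegal
(5,4): no bracket -> illegal
(5,5): no bracket -> illegal
B mobility = 5
-- W to move --
(0,4): no bracket -> illegal
(0,5): no bracket -> illegal
(1,3): no bracket -> illegal
(1,4): no bracket -> illegal
(2,1): no bracket -> illegal
(2,5): flips 1 -> legal
(3,1): no bracket -> illegal
(3,5): no bracket -> illegal
(4,1): flips 1 -> legal
(4,2): flips 1 -> legal
(4,3): flips 2 -> legal
(5,3): no bracket -> illegal
(5,4): no bracket -> illegal
(5,5): flips 2 -> legal
W mobility = 5

Answer: B=5 W=5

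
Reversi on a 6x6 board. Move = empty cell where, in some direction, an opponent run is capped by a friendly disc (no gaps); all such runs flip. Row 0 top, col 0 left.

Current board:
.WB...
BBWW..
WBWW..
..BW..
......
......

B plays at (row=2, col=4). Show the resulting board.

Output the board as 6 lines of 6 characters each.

Answer: .WB...
BBWB..
WBBBB.
..BW..
......
......

Derivation:
Place B at (2,4); scan 8 dirs for brackets.
Dir NW: opp run (1,3) capped by B -> flip
Dir N: first cell '.' (not opp) -> no flip
Dir NE: first cell '.' (not opp) -> no flip
Dir W: opp run (2,3) (2,2) capped by B -> flip
Dir E: first cell '.' (not opp) -> no flip
Dir SW: opp run (3,3), next='.' -> no flip
Dir S: first cell '.' (not opp) -> no flip
Dir SE: first cell '.' (not opp) -> no flip
All flips: (1,3) (2,2) (2,3)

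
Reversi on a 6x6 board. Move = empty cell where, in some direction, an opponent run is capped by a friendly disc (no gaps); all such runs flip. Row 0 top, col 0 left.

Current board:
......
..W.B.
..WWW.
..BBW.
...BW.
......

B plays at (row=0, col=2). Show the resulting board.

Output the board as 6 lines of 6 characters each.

Answer: ..B...
..B.B.
..BWW.
..BBW.
...BW.
......

Derivation:
Place B at (0,2); scan 8 dirs for brackets.
Dir NW: edge -> no flip
Dir N: edge -> no flip
Dir NE: edge -> no flip
Dir W: first cell '.' (not opp) -> no flip
Dir E: first cell '.' (not opp) -> no flip
Dir SW: first cell '.' (not opp) -> no flip
Dir S: opp run (1,2) (2,2) capped by B -> flip
Dir SE: first cell '.' (not opp) -> no flip
All flips: (1,2) (2,2)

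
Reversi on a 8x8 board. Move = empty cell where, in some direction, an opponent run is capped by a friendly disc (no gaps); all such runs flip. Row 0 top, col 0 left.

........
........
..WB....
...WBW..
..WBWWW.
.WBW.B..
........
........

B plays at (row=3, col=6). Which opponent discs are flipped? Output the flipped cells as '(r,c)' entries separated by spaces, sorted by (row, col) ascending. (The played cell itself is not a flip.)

Answer: (3,5)

Derivation:
Dir NW: first cell '.' (not opp) -> no flip
Dir N: first cell '.' (not opp) -> no flip
Dir NE: first cell '.' (not opp) -> no flip
Dir W: opp run (3,5) capped by B -> flip
Dir E: first cell '.' (not opp) -> no flip
Dir SW: opp run (4,5), next='.' -> no flip
Dir S: opp run (4,6), next='.' -> no flip
Dir SE: first cell '.' (not opp) -> no flip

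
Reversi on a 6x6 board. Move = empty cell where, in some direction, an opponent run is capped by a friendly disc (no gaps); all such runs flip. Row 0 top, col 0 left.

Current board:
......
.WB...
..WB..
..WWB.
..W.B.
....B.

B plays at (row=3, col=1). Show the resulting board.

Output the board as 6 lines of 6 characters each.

Answer: ......
.WB...
..WB..
.BBBB.
..W.B.
....B.

Derivation:
Place B at (3,1); scan 8 dirs for brackets.
Dir NW: first cell '.' (not opp) -> no flip
Dir N: first cell '.' (not opp) -> no flip
Dir NE: opp run (2,2), next='.' -> no flip
Dir W: first cell '.' (not opp) -> no flip
Dir E: opp run (3,2) (3,3) capped by B -> flip
Dir SW: first cell '.' (not opp) -> no flip
Dir S: first cell '.' (not opp) -> no flip
Dir SE: opp run (4,2), next='.' -> no flip
All flips: (3,2) (3,3)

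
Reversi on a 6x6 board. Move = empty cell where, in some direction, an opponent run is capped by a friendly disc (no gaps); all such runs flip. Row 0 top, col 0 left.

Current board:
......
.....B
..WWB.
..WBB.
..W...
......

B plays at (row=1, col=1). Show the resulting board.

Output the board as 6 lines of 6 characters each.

Answer: ......
.B...B
..BWB.
..WBB.
..W...
......

Derivation:
Place B at (1,1); scan 8 dirs for brackets.
Dir NW: first cell '.' (not opp) -> no flip
Dir N: first cell '.' (not opp) -> no flip
Dir NE: first cell '.' (not opp) -> no flip
Dir W: first cell '.' (not opp) -> no flip
Dir E: first cell '.' (not opp) -> no flip
Dir SW: first cell '.' (not opp) -> no flip
Dir S: first cell '.' (not opp) -> no flip
Dir SE: opp run (2,2) capped by B -> flip
All flips: (2,2)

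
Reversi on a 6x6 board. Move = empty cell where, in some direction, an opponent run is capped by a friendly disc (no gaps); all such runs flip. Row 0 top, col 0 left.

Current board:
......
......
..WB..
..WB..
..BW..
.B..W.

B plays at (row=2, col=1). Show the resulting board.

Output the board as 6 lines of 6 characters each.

Answer: ......
......
.BBB..
..WB..
..BW..
.B..W.

Derivation:
Place B at (2,1); scan 8 dirs for brackets.
Dir NW: first cell '.' (not opp) -> no flip
Dir N: first cell '.' (not opp) -> no flip
Dir NE: first cell '.' (not opp) -> no flip
Dir W: first cell '.' (not opp) -> no flip
Dir E: opp run (2,2) capped by B -> flip
Dir SW: first cell '.' (not opp) -> no flip
Dir S: first cell '.' (not opp) -> no flip
Dir SE: opp run (3,2) (4,3) (5,4), next=edge -> no flip
All flips: (2,2)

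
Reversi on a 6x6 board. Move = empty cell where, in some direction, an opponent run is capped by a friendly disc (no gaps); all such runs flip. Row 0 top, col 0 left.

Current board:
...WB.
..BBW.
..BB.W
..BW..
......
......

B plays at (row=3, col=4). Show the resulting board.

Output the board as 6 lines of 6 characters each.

Place B at (3,4); scan 8 dirs for brackets.
Dir NW: first cell 'B' (not opp) -> no flip
Dir N: first cell '.' (not opp) -> no flip
Dir NE: opp run (2,5), next=edge -> no flip
Dir W: opp run (3,3) capped by B -> flip
Dir E: first cell '.' (not opp) -> no flip
Dir SW: first cell '.' (not opp) -> no flip
Dir S: first cell '.' (not opp) -> no flip
Dir SE: first cell '.' (not opp) -> no flip
All flips: (3,3)

Answer: ...WB.
..BBW.
..BB.W
..BBB.
......
......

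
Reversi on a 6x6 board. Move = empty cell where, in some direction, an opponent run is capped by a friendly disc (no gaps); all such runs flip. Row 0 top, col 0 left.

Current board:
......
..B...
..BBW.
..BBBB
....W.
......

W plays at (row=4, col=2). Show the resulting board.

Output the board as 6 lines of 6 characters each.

Place W at (4,2); scan 8 dirs for brackets.
Dir NW: first cell '.' (not opp) -> no flip
Dir N: opp run (3,2) (2,2) (1,2), next='.' -> no flip
Dir NE: opp run (3,3) capped by W -> flip
Dir W: first cell '.' (not opp) -> no flip
Dir E: first cell '.' (not opp) -> no flip
Dir SW: first cell '.' (not opp) -> no flip
Dir S: first cell '.' (not opp) -> no flip
Dir SE: first cell '.' (not opp) -> no flip
All flips: (3,3)

Answer: ......
..B...
..BBW.
..BWBB
..W.W.
......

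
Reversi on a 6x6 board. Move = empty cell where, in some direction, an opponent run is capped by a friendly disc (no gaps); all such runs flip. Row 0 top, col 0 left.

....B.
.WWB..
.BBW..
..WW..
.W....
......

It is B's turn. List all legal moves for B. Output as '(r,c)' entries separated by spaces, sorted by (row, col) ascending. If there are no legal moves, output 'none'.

Answer: (0,0) (0,1) (0,2) (0,3) (1,0) (2,4) (4,2) (4,3) (4,4)

Derivation:
(0,0): flips 1 -> legal
(0,1): flips 1 -> legal
(0,2): flips 1 -> legal
(0,3): flips 1 -> legal
(1,0): flips 2 -> legal
(1,4): no bracket -> illegal
(2,0): no bracket -> illegal
(2,4): flips 1 -> legal
(3,0): no bracket -> illegal
(3,1): no bracket -> illegal
(3,4): no bracket -> illegal
(4,0): no bracket -> illegal
(4,2): flips 1 -> legal
(4,3): flips 3 -> legal
(4,4): flips 1 -> legal
(5,0): no bracket -> illegal
(5,1): no bracket -> illegal
(5,2): no bracket -> illegal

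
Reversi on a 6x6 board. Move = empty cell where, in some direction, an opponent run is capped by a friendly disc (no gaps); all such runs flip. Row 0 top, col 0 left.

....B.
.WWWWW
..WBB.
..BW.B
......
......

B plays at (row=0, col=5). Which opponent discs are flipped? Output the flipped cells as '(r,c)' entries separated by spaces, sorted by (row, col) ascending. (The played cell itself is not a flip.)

Dir NW: edge -> no flip
Dir N: edge -> no flip
Dir NE: edge -> no flip
Dir W: first cell 'B' (not opp) -> no flip
Dir E: edge -> no flip
Dir SW: opp run (1,4) capped by B -> flip
Dir S: opp run (1,5), next='.' -> no flip
Dir SE: edge -> no flip

Answer: (1,4)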